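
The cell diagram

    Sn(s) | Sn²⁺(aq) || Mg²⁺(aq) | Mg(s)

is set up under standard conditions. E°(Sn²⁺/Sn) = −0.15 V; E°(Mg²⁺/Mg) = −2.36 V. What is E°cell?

−2.21 V

By convention the left-hand electrode in cell notation is the anode (oxidation) and the right-hand electrode is the cathode (reduction).
E°cell = E°(right) − E°(left) = −2.36 − (−0.15) = −2.21 V.
The negative sign shows that, as written, the cell would require an external voltage to drive the reaction.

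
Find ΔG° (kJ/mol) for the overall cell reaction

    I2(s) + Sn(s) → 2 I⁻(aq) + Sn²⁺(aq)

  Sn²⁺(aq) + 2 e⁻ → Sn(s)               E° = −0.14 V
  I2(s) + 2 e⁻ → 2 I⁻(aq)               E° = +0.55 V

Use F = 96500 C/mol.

In the reaction as written I2(s) is reduced, so the I₂/I⁻ couple is the cathode and Sn²⁺/Sn is the anode.
E°cell = +0.55 − (−0.14) = +0.69 V; balancing electrons gives n = 2.
ΔG° = −nFE°cell = −(2)(96500)(+0.69) J/mol = −133 kJ/mol.

−133 kJ/mol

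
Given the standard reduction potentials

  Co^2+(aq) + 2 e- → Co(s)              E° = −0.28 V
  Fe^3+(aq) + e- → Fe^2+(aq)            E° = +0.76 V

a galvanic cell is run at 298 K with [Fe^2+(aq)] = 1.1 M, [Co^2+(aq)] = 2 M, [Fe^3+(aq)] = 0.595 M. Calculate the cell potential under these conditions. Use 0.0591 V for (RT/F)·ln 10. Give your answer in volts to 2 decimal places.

+1.02 V

Fe³⁺/Fe²⁺ is reduced (cathode, E° = +0.76 V) and Co²⁺/Co is oxidized (anode).
E°cell = E°cat − E°an = +0.76 − (−0.28) = +1.04 V; n = 2.
For the overall reaction 2 Fe^3+(aq) + Co(s) → 2 Fe^2+(aq) + Co^2+(aq), Q = ([Fe^2+(aq)]^2·[Co^2+(aq)]) / [Fe^3+(aq)]^2 = 6.84, giving log Q = 0.835.
By the Nernst equation, E = +1.04 − (0.0591/2)·(0.835) = +1.02 V.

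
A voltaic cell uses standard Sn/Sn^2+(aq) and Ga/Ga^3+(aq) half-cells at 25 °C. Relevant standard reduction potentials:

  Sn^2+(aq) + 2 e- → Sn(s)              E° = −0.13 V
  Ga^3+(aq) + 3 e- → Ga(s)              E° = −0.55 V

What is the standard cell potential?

Of the two couples in this cell, the one with the more positive reduction potential is reduced at the cathode: here that is Sn²⁺/Sn (−0.13 V); Ga³⁺/Ga (−0.55 V) is the anode.
E°cell = E°(cathode) − E°(anode) = −0.13 − (−0.55) = +0.42 V.

+0.42 V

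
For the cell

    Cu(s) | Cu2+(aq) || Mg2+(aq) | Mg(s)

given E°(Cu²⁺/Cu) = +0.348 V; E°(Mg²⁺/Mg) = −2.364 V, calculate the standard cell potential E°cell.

By convention the left-hand electrode in cell notation is the anode (oxidation) and the right-hand electrode is the cathode (reduction).
E°cell = E°(right) − E°(left) = −2.364 − (+0.348) = −2.712 V.
The negative sign shows that, as written, the cell would require an external voltage to drive the reaction.

−2.712 V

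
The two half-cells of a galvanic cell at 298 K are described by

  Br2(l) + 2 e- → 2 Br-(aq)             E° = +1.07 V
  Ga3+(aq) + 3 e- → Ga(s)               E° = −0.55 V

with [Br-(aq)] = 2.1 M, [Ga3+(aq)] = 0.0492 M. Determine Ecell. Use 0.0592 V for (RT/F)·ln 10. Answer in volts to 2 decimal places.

+1.63 V

Br₂/Br⁻ is reduced (cathode, E° = +1.07 V) and Ga³⁺/Ga is oxidized (anode).
E°cell = E°cat − E°an = +1.07 − (−0.55) = +1.62 V; n = 6.
For the overall reaction 3 Br2(l) + 2 Ga(s) → 6 Br-(aq) + 2 Ga3+(aq), Q = [Br-(aq)]^6·[Ga3+(aq)]^2 = 0.208, giving log Q = −0.683.
By the Nernst equation, E = +1.62 − (0.0592/6)·(−0.683) = +1.63 V.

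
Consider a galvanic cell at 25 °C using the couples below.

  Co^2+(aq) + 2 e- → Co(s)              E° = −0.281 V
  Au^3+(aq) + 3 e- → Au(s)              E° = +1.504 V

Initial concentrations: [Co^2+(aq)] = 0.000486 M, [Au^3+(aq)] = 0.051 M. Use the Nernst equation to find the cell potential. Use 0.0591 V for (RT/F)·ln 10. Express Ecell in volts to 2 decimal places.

+1.86 V

Au³⁺/Au is reduced (cathode, E° = +1.504 V) and Co²⁺/Co is oxidized (anode).
E°cell = E°cat − E°an = +1.504 − (−0.281) = +1.785 V; n = 6.
The balanced reaction is 2 Au^3+(aq) + 3 Co(s) → 2 Au(s) + 3 Co^2+(aq), so Q = [Co^2+(aq)]^3 / [Au^3+(aq)]^2 = 4.41×10^−8 and log Q = −7.355.
Applying E = E° − (RT ln10/nF)·log Q gives +1.785 − (0.0591/6)(−7.355) = +1.86 V.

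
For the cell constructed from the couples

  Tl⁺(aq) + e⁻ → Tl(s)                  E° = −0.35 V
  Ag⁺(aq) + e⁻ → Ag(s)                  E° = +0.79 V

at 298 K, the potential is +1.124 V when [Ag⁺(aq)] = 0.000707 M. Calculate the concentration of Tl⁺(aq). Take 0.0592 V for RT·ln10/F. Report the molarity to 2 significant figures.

The Ag⁺/Ag couple has the larger reduction potential, so it is the cathode: E°cell = +0.79 − (−0.35) = +1.14 V and n = 1.
From the Nernst equation, log Q = n(E° − E)/0.0592 = 1·(+1.14 − (+1.124))/0.0592 = 0.270.
Balancing electrons gives Ag⁺(aq) + Tl(s) → Ag(s) + Tl⁺(aq); thus Q = [Tl⁺(aq)] / [Ag⁺(aq)].
Solving for the unknown gives log [Tl⁺(aq)] = −2.881, so [Tl⁺(aq)] ≈ 0.0013 M.

0.0013 M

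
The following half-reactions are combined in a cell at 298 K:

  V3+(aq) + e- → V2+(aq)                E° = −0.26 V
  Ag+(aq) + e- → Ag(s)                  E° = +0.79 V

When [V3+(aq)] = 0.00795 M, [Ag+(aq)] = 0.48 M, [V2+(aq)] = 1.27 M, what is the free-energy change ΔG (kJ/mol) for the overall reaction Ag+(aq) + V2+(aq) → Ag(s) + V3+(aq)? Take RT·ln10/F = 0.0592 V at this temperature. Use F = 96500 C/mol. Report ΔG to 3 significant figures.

The standard cell potential is +0.79 − (−0.26) = +1.05 V, with n = 1 electron in the balanced equation.
The reaction quotient is [V3+(aq)] / ([Ag+(aq)]·[V2+(aq)]) = 0.013; by Nernst, E = +1.05 − (0.0592/1)(−1.885) = +1.1616 V.
ΔG = −nFE = −(1)(96500)(+1.1616) J/mol = −112 kJ/mol.

−112 kJ/mol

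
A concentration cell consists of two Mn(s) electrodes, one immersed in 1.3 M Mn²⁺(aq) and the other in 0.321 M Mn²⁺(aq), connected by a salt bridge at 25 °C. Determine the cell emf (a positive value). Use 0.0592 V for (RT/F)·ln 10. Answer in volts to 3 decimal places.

0.018 V

For a concentration cell E°cell = 0, since both electrodes use the same couple.
The compartment with the higher Mn²⁺(aq) concentration (1.3 M) acts as the cathode; ions are reduced there and produced at the dilute (0.321 M) anode.
With n = 2, Ecell = −(0.0592/2)·log([dilute]/[conc]) = −(0.0592/2)·log(0.321/1.3) = +0.018 V.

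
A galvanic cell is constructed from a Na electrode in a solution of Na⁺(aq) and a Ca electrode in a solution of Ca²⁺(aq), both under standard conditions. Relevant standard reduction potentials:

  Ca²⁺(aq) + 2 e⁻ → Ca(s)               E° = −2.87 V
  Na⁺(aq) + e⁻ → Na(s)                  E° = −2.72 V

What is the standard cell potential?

The Na⁺/Na couple has the higher E°, so Na ion is reduced (cathode) and Ca is oxidized (anode).
E°cell = E°(cathode) − E°(anode) = −2.72 − (−2.87) = +0.15 V.

+0.15 V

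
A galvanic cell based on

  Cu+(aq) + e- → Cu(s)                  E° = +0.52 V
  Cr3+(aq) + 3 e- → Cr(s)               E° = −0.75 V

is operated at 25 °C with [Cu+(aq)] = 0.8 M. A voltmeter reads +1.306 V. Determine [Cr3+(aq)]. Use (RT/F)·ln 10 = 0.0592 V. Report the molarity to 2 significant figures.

0.0077 M

Cu⁺/Cu is the cathode (higher E°); E°cell = +0.52 − (−0.75) = +1.27 V with n = 3.
From the Nernst equation, log Q = n(E° − E)/0.0592 = 3·(+1.27 − (+1.306))/0.0592 = −1.824.
For 3 Cu+(aq) + Cr(s) → 3 Cu(s) + Cr3+(aq), the reaction quotient is Q = [Cr3+(aq)] / [Cu+(aq)]^3.
Isolating [Cr3+(aq)] in Q = 10^{−1.824} yields log [Cr3+(aq)] = −2.115, i.e. 0.0077 M.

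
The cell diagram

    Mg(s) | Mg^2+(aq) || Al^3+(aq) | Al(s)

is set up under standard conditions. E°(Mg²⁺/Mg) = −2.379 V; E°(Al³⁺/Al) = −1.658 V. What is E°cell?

By convention the left-hand electrode in cell notation is the anode (oxidation) and the right-hand electrode is the cathode (reduction).
E°cell = E°(right) − E°(left) = −1.658 − (−2.379) = +0.721 V.

+0.721 V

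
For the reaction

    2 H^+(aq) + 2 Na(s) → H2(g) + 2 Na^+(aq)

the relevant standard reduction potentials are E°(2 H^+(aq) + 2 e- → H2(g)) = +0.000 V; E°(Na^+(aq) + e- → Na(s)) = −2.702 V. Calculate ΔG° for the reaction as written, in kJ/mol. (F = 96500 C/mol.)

In the reaction as written H^+(aq) is reduced, so the 2H⁺/H₂ couple is the cathode and Na⁺/Na is the anode.
E°cell = +0.000 − (−2.702) = +2.702 V; balancing electrons gives n = 2.
ΔG° = −nFE°cell = −(2)(96500)(+2.702) J/mol = −521 kJ/mol.

−521 kJ/mol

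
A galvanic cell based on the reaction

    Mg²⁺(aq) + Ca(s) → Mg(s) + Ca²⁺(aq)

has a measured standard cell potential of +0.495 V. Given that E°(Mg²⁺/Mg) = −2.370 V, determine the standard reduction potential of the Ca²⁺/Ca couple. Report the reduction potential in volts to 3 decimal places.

−2.865 V

In the reaction as written the Mg²⁺/Mg couple is reduced (cathode) and Ca²⁺/Ca is oxidized (anode), so E°cell = E°(Mg²⁺/Mg) − E°(Ca²⁺/Ca).
E°(Ca²⁺/Ca) = E°(cathode) − E°cell = −2.370 − (+0.495) = −2.865 V.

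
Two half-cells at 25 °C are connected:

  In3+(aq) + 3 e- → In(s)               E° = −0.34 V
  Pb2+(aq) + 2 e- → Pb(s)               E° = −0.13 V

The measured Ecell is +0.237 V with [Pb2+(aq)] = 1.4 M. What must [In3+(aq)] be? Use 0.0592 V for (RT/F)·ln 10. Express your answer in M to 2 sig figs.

With Pb²⁺/Pb at the cathode and In³⁺/In at the anode, E°cell = −0.13 − (−0.34) = +0.21 V (n = 6).
Since E = E° − (0.0592/n)·log Q, log Q = n(E° − E)/0.0592 = −2.736.
The balanced reaction is 3 Pb2+(aq) + 2 In(s) → 3 Pb(s) + 2 In3+(aq), so Q = [In3+(aq)]^2 / [Pb2+(aq)]^3.
Substituting the known concentrations and solving, log [In3+(aq)] = −1.149 and [In3+(aq)] = 0.071 M.

0.071 M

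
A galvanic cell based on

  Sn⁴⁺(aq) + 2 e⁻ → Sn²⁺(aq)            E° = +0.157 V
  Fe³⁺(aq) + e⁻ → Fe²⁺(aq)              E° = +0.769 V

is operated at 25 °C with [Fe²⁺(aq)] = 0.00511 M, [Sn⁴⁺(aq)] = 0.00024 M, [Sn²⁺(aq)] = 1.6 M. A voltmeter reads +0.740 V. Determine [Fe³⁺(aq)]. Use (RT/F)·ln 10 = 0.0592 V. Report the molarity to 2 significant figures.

0.0091 M

Fe³⁺/Fe²⁺ is the cathode (higher E°); E°cell = +0.769 − (+0.157) = +0.612 V with n = 2.
From the Nernst equation, log Q = n(E° − E)/0.0592 = 2·(+0.612 − (+0.740))/0.0592 = −4.324.
The balanced reaction is 2 Fe³⁺(aq) + Sn²⁺(aq) → 2 Fe²⁺(aq) + Sn⁴⁺(aq), so Q = ([Fe²⁺(aq)]^2·[Sn⁴⁺(aq)]) / ([Fe³⁺(aq)]^2·[Sn²⁺(aq)]).
Solving for the unknown gives log [Fe³⁺(aq)] = −2.042, so [Fe³⁺(aq)] ≈ 0.0091 M.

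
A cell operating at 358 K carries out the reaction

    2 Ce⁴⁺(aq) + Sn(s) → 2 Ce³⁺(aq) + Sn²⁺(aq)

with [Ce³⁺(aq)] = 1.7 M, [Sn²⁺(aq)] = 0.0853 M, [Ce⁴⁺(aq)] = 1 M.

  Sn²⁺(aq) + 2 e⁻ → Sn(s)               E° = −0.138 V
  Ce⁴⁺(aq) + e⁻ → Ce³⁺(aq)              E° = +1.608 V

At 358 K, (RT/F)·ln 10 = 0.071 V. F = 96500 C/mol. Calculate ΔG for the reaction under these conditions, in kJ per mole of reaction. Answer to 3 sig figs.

−341 kJ/mol

With Ce⁴⁺/Ce³⁺ reduced at the cathode, E°cell = +1.608 − (−0.138) = +1.746 V and n = 2.
The reaction quotient is ([Ce³⁺(aq)]^2·[Sn²⁺(aq)]) / [Ce⁴⁺(aq)]^2 = 0.247; by Nernst, E = +1.746 − (0.071/2)(−0.608) = +1.7676 V.
Then ΔG = −nFE = −2 × 96500 × +1.7676 J/mol = −341 kJ/mol.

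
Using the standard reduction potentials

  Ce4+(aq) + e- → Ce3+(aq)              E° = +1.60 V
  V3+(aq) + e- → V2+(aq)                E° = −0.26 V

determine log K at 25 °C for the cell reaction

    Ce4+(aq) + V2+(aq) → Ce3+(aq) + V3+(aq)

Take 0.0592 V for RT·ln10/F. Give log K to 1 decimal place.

log K = 31.4

The Ce⁴⁺/Ce³⁺ couple is reduced (cathode); E°cell = +1.60 − (−0.26) = +1.86 V with n = 1.
At equilibrium E = 0, so log K = nE°cell / 0.0592 = (1)(+1.86) / 0.0592 = 31.4.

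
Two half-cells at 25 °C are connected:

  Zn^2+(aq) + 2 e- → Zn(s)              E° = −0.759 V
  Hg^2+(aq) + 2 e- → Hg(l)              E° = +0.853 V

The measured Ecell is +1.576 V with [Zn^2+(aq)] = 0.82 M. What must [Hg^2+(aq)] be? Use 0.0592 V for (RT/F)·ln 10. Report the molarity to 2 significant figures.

0.050 M

The Hg²⁺/Hg couple has the larger reduction potential, so it is the cathode: E°cell = +0.853 − (−0.759) = +1.612 V and n = 2.
Rearranging E = E° − (0.0592/n)·log Q gives log Q = 2(+1.612 − (+1.576))/0.0592 = 1.216.
The balanced reaction is Hg^2+(aq) + Zn(s) → Hg(l) + Zn^2+(aq), so Q = [Zn^2+(aq)] / [Hg^2+(aq)].
Isolating [Hg^2+(aq)] in Q = 10^{1.216} yields log [Hg^2+(aq)] = −1.302, i.e. 0.050 M.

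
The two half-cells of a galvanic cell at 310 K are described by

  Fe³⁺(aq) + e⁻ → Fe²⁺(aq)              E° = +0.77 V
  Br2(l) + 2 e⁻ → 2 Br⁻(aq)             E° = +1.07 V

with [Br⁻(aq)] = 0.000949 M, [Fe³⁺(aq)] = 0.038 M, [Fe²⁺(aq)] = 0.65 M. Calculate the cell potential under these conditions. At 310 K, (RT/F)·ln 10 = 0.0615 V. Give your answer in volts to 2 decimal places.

+0.56 V

Since E°(Br₂/Br⁻) > E°(Fe³⁺/Fe²⁺), Br₂/Br⁻ serves as the cathode.
The standard potential is +1.07 − (+0.77) = +0.30 V and the balanced reaction transfers n = 2 electrons.
For the overall reaction Br2(l) + 2 Fe²⁺(aq) → 2 Br⁻(aq) + 2 Fe³⁺(aq), Q = ([Br⁻(aq)]^2·[Fe³⁺(aq)]^2) / [Fe²⁺(aq)]^2 = 3.08×10^−9, giving log Q = −8.512.
Applying E = E° − (RT ln10/nF)·log Q gives +0.30 − (0.0615/2)(−8.512) = +0.56 V.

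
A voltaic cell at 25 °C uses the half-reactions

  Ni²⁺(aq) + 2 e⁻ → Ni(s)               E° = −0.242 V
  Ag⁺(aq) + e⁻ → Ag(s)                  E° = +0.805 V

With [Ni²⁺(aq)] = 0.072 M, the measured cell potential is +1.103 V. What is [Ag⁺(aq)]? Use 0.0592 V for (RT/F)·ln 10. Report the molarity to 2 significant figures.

2.4 M

Ag⁺/Ag is the cathode (higher E°); E°cell = +0.805 − (−0.242) = +1.047 V with n = 2.
From the Nernst equation, log Q = n(E° − E)/0.0592 = 2·(+1.047 − (+1.103))/0.0592 = −1.892.
Balancing electrons gives 2 Ag⁺(aq) + Ni(s) → 2 Ag(s) + Ni²⁺(aq); thus Q = [Ni²⁺(aq)] / [Ag⁺(aq)]^2.
Substituting the known concentrations and solving, log [Ag⁺(aq)] = 0.375 and [Ag⁺(aq)] = 2.4 M.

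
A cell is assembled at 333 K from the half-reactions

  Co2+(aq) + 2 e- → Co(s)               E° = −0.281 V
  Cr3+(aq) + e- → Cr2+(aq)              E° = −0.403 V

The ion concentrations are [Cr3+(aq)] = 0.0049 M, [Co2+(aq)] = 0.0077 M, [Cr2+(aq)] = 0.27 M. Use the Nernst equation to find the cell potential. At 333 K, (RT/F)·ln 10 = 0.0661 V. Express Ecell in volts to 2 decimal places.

+0.17 V

Since E°(Co²⁺/Co) > E°(Cr³⁺/Cr²⁺), Co²⁺/Co serves as the cathode.
The standard potential is −0.281 − (−0.403) = +0.122 V and the balanced reaction transfers n = 2 electrons.
Balancing gives Co2+(aq) + 2 Cr2+(aq) → Co(s) + 2 Cr3+(aq); hence Q = [Cr3+(aq)]^2 / ([Co2+(aq)]·[Cr2+(aq)]^2) = 0.0428 (log Q = −1.369).
E = E° − (0.0661/n)·log Q = +0.122 − (0.0661/2)(−1.369) = +0.17 V.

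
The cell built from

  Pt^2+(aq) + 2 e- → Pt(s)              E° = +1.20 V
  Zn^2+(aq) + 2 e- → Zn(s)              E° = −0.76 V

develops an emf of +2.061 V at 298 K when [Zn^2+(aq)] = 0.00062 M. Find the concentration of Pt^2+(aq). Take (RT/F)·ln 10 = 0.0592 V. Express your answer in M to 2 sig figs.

1.6 M

The Pt²⁺/Pt couple has the larger reduction potential, so it is the cathode: E°cell = +1.20 − (−0.76) = +1.96 V and n = 2.
From the Nernst equation, log Q = n(E° − E)/0.0592 = 2·(+1.96 − (+2.061))/0.0592 = −3.412.
For Pt^2+(aq) + Zn(s) → Pt(s) + Zn^2+(aq), the reaction quotient is Q = [Zn^2+(aq)] / [Pt^2+(aq)].
Solving for the unknown gives log [Pt^2+(aq)] = 0.204, so [Pt^2+(aq)] ≈ 1.6 M.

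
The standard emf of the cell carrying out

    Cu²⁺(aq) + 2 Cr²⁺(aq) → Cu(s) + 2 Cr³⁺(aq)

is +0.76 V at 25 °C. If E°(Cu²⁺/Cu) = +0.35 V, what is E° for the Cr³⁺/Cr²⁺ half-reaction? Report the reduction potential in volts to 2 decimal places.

In the reaction as written the Cu²⁺/Cu couple is reduced (cathode) and Cr³⁺/Cr²⁺ is oxidized (anode), so E°cell = E°(Cu²⁺/Cu) − E°(Cr³⁺/Cr²⁺).
E°(Cr³⁺/Cr²⁺) = E°(cathode) − E°cell = +0.35 − (+0.76) = −0.41 V.

−0.41 V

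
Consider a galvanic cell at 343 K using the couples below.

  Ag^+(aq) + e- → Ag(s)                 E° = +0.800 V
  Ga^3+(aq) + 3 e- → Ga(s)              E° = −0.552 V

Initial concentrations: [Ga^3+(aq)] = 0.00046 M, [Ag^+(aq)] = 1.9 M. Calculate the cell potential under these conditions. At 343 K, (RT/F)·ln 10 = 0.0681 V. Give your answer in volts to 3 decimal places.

Ag⁺/Ag is reduced (cathode, E° = +0.800 V) and Ga³⁺/Ga is oxidized (anode).
E°cell = +0.800 − (−0.552) = +1.352 V, with n = 3 electrons transferred.
For the overall reaction 3 Ag^+(aq) + Ga(s) → 3 Ag(s) + Ga^3+(aq), Q = [Ga^3+(aq)] / [Ag^+(aq)]^3 = 6.71×10^−5, giving log Q = −4.174.
Applying E = E° − (RT ln10/nF)·log Q gives +1.352 − (0.0681/3)(−4.174) = +1.447 V.

+1.447 V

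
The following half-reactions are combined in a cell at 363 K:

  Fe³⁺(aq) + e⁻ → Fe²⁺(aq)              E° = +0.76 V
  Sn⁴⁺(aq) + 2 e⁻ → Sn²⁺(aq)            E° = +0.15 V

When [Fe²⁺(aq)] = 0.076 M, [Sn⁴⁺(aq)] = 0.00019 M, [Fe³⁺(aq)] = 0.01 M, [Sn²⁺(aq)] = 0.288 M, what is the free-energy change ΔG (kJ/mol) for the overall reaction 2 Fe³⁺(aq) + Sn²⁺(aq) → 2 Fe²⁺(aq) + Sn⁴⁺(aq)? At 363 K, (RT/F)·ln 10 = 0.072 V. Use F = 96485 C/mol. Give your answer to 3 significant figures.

−128 kJ/mol

The standard cell potential is +0.76 − (+0.15) = +0.61 V, with n = 2 electrons in the balanced equation.
Q = ([Fe²⁺(aq)]^2·[Sn⁴⁺(aq)]) / ([Fe³⁺(aq)]^2·[Sn²⁺(aq)]) = 0.0381, so log Q = −1.419 and E = +0.61 − (0.072/2)(−1.419) = +0.6611 V.
Finally ΔG = −nFE = −(2)(96485 C/mol)(+0.6611 V) = −128 kJ/mol.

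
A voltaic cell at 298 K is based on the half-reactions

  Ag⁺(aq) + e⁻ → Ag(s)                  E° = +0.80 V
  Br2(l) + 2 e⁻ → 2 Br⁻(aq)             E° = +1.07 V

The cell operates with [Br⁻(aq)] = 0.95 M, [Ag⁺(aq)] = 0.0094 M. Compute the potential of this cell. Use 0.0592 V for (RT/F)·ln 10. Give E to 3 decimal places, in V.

+0.391 V

Since E°(Br₂/Br⁻) > E°(Ag⁺/Ag), Br₂/Br⁻ serves as the cathode.
E°cell = E°cat − E°an = +1.07 − (+0.80) = +0.27 V; n = 2.
The balanced reaction is Br2(l) + 2 Ag(s) → 2 Br⁻(aq) + 2 Ag⁺(aq), so Q = [Br⁻(aq)]^2·[Ag⁺(aq)]^2 = 7.97×10^−5 and log Q = −4.098.
E = E° − (0.0592/n)·log Q = +0.27 − (0.0592/2)(−4.098) = +0.391 V.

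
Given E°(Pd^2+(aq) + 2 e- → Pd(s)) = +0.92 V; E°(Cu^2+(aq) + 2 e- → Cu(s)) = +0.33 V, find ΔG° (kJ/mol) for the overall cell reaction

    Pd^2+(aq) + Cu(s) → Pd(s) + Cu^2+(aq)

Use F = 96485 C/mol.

−114 kJ/mol

In the reaction as written Pd^2+(aq) is reduced, so the Pd²⁺/Pd couple is the cathode and Cu²⁺/Cu is the anode.
E°cell = +0.92 − (+0.33) = +0.59 V; balancing electrons gives n = 2.
ΔG° = −nFE°cell = −(2)(96485)(+0.59) J/mol = −114 kJ/mol.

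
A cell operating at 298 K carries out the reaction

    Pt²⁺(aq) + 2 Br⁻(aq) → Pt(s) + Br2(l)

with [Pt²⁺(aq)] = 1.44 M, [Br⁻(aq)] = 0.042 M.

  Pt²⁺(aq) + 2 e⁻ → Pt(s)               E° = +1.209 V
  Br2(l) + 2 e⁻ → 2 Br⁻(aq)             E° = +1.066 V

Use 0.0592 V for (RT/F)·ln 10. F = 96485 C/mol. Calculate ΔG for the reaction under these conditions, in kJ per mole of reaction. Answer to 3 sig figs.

−12.8 kJ/mol

With Pt²⁺/Pt reduced at the cathode, E°cell = +1.209 − (+1.066) = +0.143 V and n = 2.
The reaction quotient is 1 / ([Pt²⁺(aq)]·[Br⁻(aq)]^2) = 394; by Nernst, E = +0.143 − (0.0592/2)(2.595) = +0.0662 V.
Finally ΔG = −nFE = −(2)(96485 C/mol)(+0.0662 V) = −12.8 kJ/mol.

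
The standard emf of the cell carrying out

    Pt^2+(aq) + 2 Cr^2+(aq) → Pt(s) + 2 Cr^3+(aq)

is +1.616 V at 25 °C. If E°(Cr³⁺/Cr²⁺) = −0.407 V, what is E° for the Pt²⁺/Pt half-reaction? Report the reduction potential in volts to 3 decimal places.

+1.209 V

In the reaction as written the Pt²⁺/Pt couple is reduced (cathode) and Cr³⁺/Cr²⁺ is oxidized (anode), so E°cell = E°(Pt²⁺/Pt) − E°(Cr³⁺/Cr²⁺).
E°(Pt²⁺/Pt) = E°cell + E°(anode) = +1.616 + (−0.407) = +1.209 V.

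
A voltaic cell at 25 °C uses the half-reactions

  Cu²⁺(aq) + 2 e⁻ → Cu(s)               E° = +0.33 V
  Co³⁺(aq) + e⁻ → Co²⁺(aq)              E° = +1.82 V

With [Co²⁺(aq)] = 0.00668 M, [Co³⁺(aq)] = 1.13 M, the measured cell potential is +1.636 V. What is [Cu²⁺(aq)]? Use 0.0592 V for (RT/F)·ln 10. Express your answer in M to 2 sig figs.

With Co³⁺/Co²⁺ at the cathode and Cu²⁺/Cu at the anode, E°cell = +1.82 − (+0.33) = +1.49 V (n = 2).
Rearranging E = E° − (0.0592/n)·log Q gives log Q = 2(+1.49 − (+1.636))/0.0592 = −4.932.
The balanced reaction is 2 Co³⁺(aq) + Cu(s) → 2 Co²⁺(aq) + Cu²⁺(aq), so Q = ([Co²⁺(aq)]^2·[Cu²⁺(aq)]) / [Co³⁺(aq)]^2.
Isolating [Cu²⁺(aq)] in Q = 10^{−4.932} yields log [Cu²⁺(aq)] = −0.475, i.e. 0.33 M.

0.33 M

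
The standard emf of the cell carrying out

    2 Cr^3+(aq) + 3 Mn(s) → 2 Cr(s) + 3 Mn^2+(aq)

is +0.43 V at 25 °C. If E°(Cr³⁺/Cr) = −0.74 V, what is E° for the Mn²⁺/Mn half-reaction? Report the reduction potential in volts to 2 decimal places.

In the reaction as written the Cr³⁺/Cr couple is reduced (cathode) and Mn²⁺/Mn is oxidized (anode), so E°cell = E°(Cr³⁺/Cr) − E°(Mn²⁺/Mn).
E°(Mn²⁺/Mn) = E°(cathode) − E°cell = −0.74 − (+0.43) = −1.17 V.

−1.17 V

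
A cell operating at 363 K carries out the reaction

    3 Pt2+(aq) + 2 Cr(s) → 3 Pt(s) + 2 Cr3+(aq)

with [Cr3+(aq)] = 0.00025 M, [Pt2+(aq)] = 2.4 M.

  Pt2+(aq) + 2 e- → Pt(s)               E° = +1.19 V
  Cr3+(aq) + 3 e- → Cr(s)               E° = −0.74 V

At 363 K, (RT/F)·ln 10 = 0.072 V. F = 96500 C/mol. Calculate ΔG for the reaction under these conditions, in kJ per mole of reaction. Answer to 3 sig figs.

E°cell = +1.19 − (−0.74) = +1.93 V; the balanced reaction transfers n = 6 electrons.
Q = [Cr3+(aq)]^2 / [Pt2+(aq)]^3 = 4.52×10^−9, so log Q = −8.345 and E = +1.93 − (0.072/6)(−8.345) = +2.0301 V.
Then ΔG = −nFE = −6 × 96500 × +2.0301 J/mol = −1180 kJ/mol.

−1180 kJ/mol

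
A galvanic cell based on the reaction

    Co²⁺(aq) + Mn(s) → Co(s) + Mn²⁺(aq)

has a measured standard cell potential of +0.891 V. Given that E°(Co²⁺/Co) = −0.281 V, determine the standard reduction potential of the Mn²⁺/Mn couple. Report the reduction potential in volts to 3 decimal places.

In the reaction as written the Co²⁺/Co couple is reduced (cathode) and Mn²⁺/Mn is oxidized (anode), so E°cell = E°(Co²⁺/Co) − E°(Mn²⁺/Mn).
E°(Mn²⁺/Mn) = E°(cathode) − E°cell = −0.281 − (+0.891) = −1.172 V.

−1.172 V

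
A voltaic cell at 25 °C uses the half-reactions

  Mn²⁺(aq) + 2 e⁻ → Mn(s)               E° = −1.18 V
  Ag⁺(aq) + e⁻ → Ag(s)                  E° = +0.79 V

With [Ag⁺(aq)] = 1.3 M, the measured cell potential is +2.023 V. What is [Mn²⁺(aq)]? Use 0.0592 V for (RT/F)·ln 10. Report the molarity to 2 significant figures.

0.027 M

The Ag⁺/Ag couple has the larger reduction potential, so it is the cathode: E°cell = +0.79 − (−1.18) = +1.97 V and n = 2.
Since E = E° − (0.0592/n)·log Q, log Q = n(E° − E)/0.0592 = −1.791.
The balanced reaction is 2 Ag⁺(aq) + Mn(s) → 2 Ag(s) + Mn²⁺(aq), so Q = [Mn²⁺(aq)] / [Ag⁺(aq)]^2.
Isolating [Mn²⁺(aq)] in Q = 10^{−1.791} yields log [Mn²⁺(aq)] = −1.563, i.e. 0.027 M.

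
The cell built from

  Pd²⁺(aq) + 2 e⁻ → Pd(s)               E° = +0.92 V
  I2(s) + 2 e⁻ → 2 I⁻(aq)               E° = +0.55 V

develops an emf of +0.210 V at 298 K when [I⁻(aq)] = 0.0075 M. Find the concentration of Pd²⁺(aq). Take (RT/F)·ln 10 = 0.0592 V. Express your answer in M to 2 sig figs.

0.070 M

With Pd²⁺/Pd at the cathode and I₂/I⁻ at the anode, E°cell = +0.92 − (+0.55) = +0.37 V (n = 2).
From the Nernst equation, log Q = n(E° − E)/0.0592 = 2·(+0.37 − (+0.210))/0.0592 = 5.405.
For Pd²⁺(aq) + 2 I⁻(aq) → Pd(s) + I2(s), the reaction quotient is Q = 1 / ([Pd²⁺(aq)]·[I⁻(aq)]^2).
Substituting the known concentrations and solving, log [Pd²⁺(aq)] = −1.155 and [Pd²⁺(aq)] = 0.070 M.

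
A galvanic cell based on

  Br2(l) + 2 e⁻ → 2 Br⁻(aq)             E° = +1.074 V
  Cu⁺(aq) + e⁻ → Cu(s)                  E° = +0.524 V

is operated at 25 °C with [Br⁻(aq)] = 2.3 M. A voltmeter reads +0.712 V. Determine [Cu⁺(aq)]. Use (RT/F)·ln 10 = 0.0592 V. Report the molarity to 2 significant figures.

0.00080 M

With Br₂/Br⁻ at the cathode and Cu⁺/Cu at the anode, E°cell = +1.074 − (+0.524) = +0.550 V (n = 2).
Since E = E° − (0.0592/n)·log Q, log Q = n(E° − E)/0.0592 = −5.473.
For Br2(l) + 2 Cu(s) → 2 Br⁻(aq) + 2 Cu⁺(aq), the reaction quotient is Q = [Br⁻(aq)]^2·[Cu⁺(aq)]^2.
Substituting the known concentrations and solving, log [Cu⁺(aq)] = −3.098 and [Cu⁺(aq)] = 0.00080 M.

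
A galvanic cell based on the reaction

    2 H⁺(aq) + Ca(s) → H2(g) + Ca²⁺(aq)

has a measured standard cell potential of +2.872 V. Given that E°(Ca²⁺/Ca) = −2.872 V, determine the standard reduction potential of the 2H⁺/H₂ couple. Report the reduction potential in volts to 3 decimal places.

+0.000 V

In the reaction as written the 2H⁺/H₂ couple is reduced (cathode) and Ca²⁺/Ca is oxidized (anode), so E°cell = E°(2H⁺/H₂) − E°(Ca²⁺/Ca).
E°(2H⁺/H₂) = E°cell + E°(anode) = +2.872 + (−2.872) = +0.000 V.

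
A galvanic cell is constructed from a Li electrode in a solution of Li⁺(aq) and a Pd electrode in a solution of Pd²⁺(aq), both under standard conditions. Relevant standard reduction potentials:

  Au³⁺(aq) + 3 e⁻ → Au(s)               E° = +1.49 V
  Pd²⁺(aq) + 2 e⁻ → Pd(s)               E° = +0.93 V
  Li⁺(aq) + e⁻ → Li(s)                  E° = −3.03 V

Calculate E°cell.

Of the two couples in this cell, the one with the more positive reduction potential is reduced at the cathode: here that is Pd²⁺/Pd (+0.93 V); Li⁺/Li (−3.03 V) is the anode.
E°cell = E°(cathode) − E°(anode) = +0.93 − (−3.03) = +3.96 V.

+3.96 V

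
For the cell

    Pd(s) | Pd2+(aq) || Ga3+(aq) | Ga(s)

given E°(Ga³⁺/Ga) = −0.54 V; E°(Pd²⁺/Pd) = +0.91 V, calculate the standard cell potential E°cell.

−1.45 V

By convention the left-hand electrode in cell notation is the anode (oxidation) and the right-hand electrode is the cathode (reduction).
E°cell = E°(right) − E°(left) = −0.54 − (+0.91) = −1.45 V.
The negative sign shows that, as written, the cell would require an external voltage to drive the reaction.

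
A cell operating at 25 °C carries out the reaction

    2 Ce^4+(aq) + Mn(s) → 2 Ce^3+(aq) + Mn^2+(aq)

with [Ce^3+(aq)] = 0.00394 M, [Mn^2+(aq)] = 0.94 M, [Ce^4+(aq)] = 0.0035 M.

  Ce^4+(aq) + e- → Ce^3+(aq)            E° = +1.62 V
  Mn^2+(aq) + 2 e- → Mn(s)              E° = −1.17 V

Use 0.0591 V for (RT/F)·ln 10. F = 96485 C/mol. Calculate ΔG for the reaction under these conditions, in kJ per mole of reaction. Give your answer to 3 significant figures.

The standard cell potential is +1.62 − (−1.17) = +2.79 V, with n = 2 electrons in the balanced equation.
Here Q = ([Ce^3+(aq)]^2·[Mn^2+(aq)]) / [Ce^4+(aq)]^2 = 1.19 (log Q = 0.076), giving E = +2.79 − (0.0591/2)·(0.076) = +2.7878 V.
Then ΔG = −nFE = −2 × 96485 × +2.7878 J/mol = −538 kJ/mol.

−538 kJ/mol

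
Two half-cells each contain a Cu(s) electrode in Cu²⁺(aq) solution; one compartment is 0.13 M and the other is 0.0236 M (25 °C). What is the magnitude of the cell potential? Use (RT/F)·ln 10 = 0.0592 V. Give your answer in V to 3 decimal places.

0.022 V

For a concentration cell E°cell = 0, since both electrodes use the same couple.
The compartment with the higher Cu²⁺(aq) concentration (0.13 M) acts as the cathode; ions are reduced there and produced at the dilute (0.0236 M) anode.
With n = 2, Ecell = −(0.0592/2)·log([dilute]/[conc]) = −(0.0592/2)·log(0.0236/0.13) = +0.022 V.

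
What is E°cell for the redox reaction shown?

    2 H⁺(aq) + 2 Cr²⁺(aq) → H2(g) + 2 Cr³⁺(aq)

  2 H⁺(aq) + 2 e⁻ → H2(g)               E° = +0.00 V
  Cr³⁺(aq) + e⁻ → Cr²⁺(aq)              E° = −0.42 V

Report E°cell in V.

+0.42 V

In the reaction as written, H⁺(aq) is reduced (cathode) and Cr³⁺(aq) is produced by oxidation at the anode.
E°cell = E°(cathode) − E°(anode) = +0.00 − (−0.42) = +0.42 V.
The positive value indicates the reaction is spontaneous as written.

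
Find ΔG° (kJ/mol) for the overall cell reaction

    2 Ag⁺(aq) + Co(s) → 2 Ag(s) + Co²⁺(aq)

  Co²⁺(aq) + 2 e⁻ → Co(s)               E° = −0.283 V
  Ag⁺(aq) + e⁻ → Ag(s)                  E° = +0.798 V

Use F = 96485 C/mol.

In the reaction as written Ag⁺(aq) is reduced, so the Ag⁺/Ag couple is the cathode and Co²⁺/Co is the anode.
E°cell = +0.798 − (−0.283) = +1.081 V; balancing electrons gives n = 2.
ΔG° = −nFE°cell = −(2)(96485)(+1.081) J/mol = −209 kJ/mol.

−209 kJ/mol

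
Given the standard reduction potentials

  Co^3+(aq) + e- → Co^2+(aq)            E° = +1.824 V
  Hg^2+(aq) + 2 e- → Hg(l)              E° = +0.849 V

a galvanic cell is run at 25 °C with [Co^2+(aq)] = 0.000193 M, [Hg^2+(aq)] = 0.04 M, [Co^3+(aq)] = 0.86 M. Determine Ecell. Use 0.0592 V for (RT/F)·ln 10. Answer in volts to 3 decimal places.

The Co³⁺/Co²⁺ couple has the more positive E°, so it is the cathode; Hg²⁺/Hg is the anode.
E°cell = E°cat − E°an = +1.824 − (+0.849) = +0.975 V; n = 2.
Balancing gives 2 Co^3+(aq) + Hg(l) → 2 Co^2+(aq) + Hg^2+(aq); hence Q = ([Co^2+(aq)]^2·[Hg^2+(aq)]) / [Co^3+(aq)]^2 = 2.01×10^−9 (log Q = −8.696).
By the Nernst equation, E = +0.975 − (0.0592/2)·(−8.696) = +1.232 V.

+1.232 V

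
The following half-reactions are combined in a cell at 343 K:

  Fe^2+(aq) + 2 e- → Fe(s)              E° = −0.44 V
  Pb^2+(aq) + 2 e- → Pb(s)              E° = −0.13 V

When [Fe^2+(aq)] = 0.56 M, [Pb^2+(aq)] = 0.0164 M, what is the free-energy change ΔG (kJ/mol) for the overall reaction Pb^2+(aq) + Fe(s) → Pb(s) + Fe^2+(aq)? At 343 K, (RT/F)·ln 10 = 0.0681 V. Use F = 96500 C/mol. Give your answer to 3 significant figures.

E°cell = −0.13 − (−0.44) = +0.31 V; the balanced reaction transfers n = 2 electrons.
Here Q = [Fe^2+(aq)] / [Pb^2+(aq)] = 34.1 (log Q = 1.533), giving E = +0.31 − (0.0681/2)·(1.533) = +0.2578 V.
Finally ΔG = −nFE = −(2)(96500 C/mol)(+0.2578 V) = −49.8 kJ/mol.

−49.8 kJ/mol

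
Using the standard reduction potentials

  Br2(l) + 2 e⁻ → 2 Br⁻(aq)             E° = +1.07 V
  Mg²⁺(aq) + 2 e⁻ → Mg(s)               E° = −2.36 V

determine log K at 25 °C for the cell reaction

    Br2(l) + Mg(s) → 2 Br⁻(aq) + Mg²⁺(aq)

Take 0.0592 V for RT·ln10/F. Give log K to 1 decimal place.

log K = 115.9

The Br₂/Br⁻ couple is reduced (cathode); E°cell = +1.07 − (−2.36) = +3.43 V with n = 2.
At equilibrium E = 0, so log K = nE°cell / 0.0592 = (2)(+3.43) / 0.0592 = 115.9.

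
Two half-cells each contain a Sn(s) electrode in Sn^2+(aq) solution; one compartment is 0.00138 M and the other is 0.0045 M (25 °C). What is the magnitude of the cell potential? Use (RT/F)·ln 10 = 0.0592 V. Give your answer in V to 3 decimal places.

0.015 V

For a concentration cell E°cell = 0, since both electrodes use the same couple.
The compartment with the higher Sn^2+(aq) concentration (0.0045 M) acts as the cathode; ions are reduced there and produced at the dilute (0.00138 M) anode.
With n = 2, Ecell = −(0.0592/2)·log([dilute]/[conc]) = −(0.0592/2)·log(0.00138/0.0045) = +0.015 V.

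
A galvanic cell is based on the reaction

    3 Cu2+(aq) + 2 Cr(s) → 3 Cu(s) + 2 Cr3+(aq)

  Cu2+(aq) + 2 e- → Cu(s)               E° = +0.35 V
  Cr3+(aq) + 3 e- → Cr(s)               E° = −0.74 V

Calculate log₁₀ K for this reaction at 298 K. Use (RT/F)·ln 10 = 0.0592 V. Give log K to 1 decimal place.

log K = 110.5

The Cu²⁺/Cu couple is reduced (cathode); E°cell = +0.35 − (−0.74) = +1.09 V with n = 6.
At equilibrium E = 0, so log K = nE°cell / 0.0592 = (6)(+1.09) / 0.0592 = 110.5.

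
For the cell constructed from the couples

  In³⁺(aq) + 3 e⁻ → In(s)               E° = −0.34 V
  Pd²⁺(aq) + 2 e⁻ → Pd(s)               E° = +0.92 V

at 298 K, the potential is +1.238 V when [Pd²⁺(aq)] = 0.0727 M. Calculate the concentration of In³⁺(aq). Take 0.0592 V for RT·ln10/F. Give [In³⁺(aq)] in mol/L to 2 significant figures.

0.26 M

Pd²⁺/Pd is the cathode (higher E°); E°cell = +0.92 − (−0.34) = +1.26 V with n = 6.
Since E = E° − (0.0592/n)·log Q, log Q = n(E° − E)/0.0592 = 2.230.
The balanced reaction is 3 Pd²⁺(aq) + 2 In(s) → 3 Pd(s) + 2 In³⁺(aq), so Q = [In³⁺(aq)]^2 / [Pd²⁺(aq)]^3.
Isolating [In³⁺(aq)] in Q = 10^{2.230} yields log [In³⁺(aq)] = −0.593, i.e. 0.26 M.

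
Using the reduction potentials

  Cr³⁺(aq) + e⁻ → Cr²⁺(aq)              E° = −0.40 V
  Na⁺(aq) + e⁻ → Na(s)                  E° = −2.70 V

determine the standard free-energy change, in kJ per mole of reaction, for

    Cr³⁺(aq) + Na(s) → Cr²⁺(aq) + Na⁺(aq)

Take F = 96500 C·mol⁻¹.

−222 kJ/mol

In the reaction as written Cr³⁺(aq) is reduced, so the Cr³⁺/Cr²⁺ couple is the cathode and Na⁺/Na is the anode.
E°cell = −0.40 − (−2.70) = +2.30 V; balancing electrons gives n = 1.
ΔG° = −nFE°cell = −(1)(96500)(+2.30) J/mol = −222 kJ/mol.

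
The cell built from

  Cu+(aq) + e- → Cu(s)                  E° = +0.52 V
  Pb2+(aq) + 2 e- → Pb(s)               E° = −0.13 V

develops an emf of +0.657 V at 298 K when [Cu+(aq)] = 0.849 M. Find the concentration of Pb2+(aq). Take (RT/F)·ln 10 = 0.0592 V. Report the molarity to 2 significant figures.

0.42 M

Cu⁺/Cu is the cathode (higher E°); E°cell = +0.52 − (−0.13) = +0.65 V with n = 2.
Since E = E° − (0.0592/n)·log Q, log Q = n(E° − E)/0.0592 = −0.236.
For 2 Cu+(aq) + Pb(s) → 2 Cu(s) + Pb2+(aq), the reaction quotient is Q = [Pb2+(aq)] / [Cu+(aq)]^2.
Isolating [Pb2+(aq)] in Q = 10^{−0.236} yields log [Pb2+(aq)] = −0.378, i.e. 0.42 M.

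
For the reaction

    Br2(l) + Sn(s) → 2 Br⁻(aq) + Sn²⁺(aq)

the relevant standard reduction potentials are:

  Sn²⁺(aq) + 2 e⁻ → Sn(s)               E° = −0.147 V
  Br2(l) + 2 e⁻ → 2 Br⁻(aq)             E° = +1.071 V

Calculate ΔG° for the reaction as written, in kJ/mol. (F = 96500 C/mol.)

In the reaction as written Br2(l) is reduced, so the Br₂/Br⁻ couple is the cathode and Sn²⁺/Sn is the anode.
E°cell = +1.071 − (−0.147) = +1.218 V; balancing electrons gives n = 2.
ΔG° = −nFE°cell = −(2)(96500)(+1.218) J/mol = −235 kJ/mol.

−235 kJ/mol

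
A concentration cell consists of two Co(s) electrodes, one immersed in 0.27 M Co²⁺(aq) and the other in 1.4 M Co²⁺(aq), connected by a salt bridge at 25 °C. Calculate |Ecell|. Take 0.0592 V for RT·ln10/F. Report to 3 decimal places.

For a concentration cell E°cell = 0, since both electrodes use the same couple.
The compartment with the higher Co²⁺(aq) concentration (1.4 M) acts as the cathode; ions are reduced there and produced at the dilute (0.27 M) anode.
With n = 2, Ecell = −(0.0592/2)·log([dilute]/[conc]) = −(0.0592/2)·log(0.27/1.4) = +0.021 V.

0.021 V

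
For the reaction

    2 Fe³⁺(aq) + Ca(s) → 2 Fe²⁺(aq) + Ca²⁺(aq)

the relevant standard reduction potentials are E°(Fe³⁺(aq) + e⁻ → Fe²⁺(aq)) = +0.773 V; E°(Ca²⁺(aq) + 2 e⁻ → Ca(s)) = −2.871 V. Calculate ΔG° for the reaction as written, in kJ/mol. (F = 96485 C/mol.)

−703 kJ/mol

In the reaction as written Fe³⁺(aq) is reduced, so the Fe³⁺/Fe²⁺ couple is the cathode and Ca²⁺/Ca is the anode.
E°cell = +0.773 − (−2.871) = +3.644 V; balancing electrons gives n = 2.
ΔG° = −nFE°cell = −(2)(96485)(+3.644) J/mol = −703 kJ/mol.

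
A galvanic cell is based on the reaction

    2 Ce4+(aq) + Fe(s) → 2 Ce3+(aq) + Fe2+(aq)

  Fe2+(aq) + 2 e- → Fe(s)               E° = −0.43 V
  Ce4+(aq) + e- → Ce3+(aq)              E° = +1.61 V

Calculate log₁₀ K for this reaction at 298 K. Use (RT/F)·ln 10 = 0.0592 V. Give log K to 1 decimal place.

The Ce⁴⁺/Ce³⁺ couple is reduced (cathode); E°cell = +1.61 − (−0.43) = +2.04 V with n = 2.
At equilibrium E = 0, so log K = nE°cell / 0.0592 = (2)(+2.04) / 0.0592 = 68.9.

log K = 68.9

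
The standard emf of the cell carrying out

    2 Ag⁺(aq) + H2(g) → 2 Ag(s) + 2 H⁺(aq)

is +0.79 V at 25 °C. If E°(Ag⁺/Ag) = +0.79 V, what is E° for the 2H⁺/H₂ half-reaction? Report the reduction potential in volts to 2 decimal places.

+0.00 V

In the reaction as written the Ag⁺/Ag couple is reduced (cathode) and 2H⁺/H₂ is oxidized (anode), so E°cell = E°(Ag⁺/Ag) − E°(2H⁺/H₂).
E°(2H⁺/H₂) = E°(cathode) − E°cell = +0.79 − (+0.79) = +0.00 V.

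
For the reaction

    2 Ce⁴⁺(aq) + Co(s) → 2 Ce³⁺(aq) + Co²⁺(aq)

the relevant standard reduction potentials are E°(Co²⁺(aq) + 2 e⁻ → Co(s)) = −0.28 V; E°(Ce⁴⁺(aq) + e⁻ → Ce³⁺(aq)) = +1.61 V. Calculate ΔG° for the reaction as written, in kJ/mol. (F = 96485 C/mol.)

In the reaction as written Ce⁴⁺(aq) is reduced, so the Ce⁴⁺/Ce³⁺ couple is the cathode and Co²⁺/Co is the anode.
E°cell = +1.61 − (−0.28) = +1.89 V; balancing electrons gives n = 2.
ΔG° = −nFE°cell = −(2)(96485)(+1.89) J/mol = −365 kJ/mol.

−365 kJ/mol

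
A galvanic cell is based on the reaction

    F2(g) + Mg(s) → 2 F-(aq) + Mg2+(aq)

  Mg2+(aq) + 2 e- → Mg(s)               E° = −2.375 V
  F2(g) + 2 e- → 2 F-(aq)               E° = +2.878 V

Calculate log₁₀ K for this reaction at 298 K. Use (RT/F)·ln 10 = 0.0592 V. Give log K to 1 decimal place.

The F₂/F⁻ couple is reduced (cathode); E°cell = +2.878 − (−2.375) = +5.253 V with n = 2.
At equilibrium E = 0, so log K = nE°cell / 0.0592 = (2)(+5.253) / 0.0592 = 177.5.

log K = 177.5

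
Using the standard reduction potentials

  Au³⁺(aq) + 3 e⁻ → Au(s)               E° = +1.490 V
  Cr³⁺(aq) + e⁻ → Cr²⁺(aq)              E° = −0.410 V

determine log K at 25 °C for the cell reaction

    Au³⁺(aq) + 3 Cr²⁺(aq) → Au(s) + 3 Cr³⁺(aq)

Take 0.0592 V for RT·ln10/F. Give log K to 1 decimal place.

The Au³⁺/Au couple is reduced (cathode); E°cell = +1.490 − (−0.410) = +1.900 V with n = 3.
At equilibrium E = 0, so log K = nE°cell / 0.0592 = (3)(+1.900) / 0.0592 = 96.3.

log K = 96.3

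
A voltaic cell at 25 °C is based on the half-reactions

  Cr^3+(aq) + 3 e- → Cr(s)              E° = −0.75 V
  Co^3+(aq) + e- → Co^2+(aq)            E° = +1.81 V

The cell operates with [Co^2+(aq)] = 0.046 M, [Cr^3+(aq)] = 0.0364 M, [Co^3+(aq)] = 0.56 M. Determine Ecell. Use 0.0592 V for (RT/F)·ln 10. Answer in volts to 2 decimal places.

+2.65 V

The Co³⁺/Co²⁺ couple has the more positive E°, so it is the cathode; Cr³⁺/Cr is the anode.
E°cell = +1.81 − (−0.75) = +2.56 V, with n = 3 electrons transferred.
For the overall reaction 3 Co^3+(aq) + Cr(s) → 3 Co^2+(aq) + Cr^3+(aq), Q = ([Co^2+(aq)]^3·[Cr^3+(aq)]) / [Co^3+(aq)]^3 = 2.02×10^−5, giving log Q = −4.695.
E = E° − (0.0592/n)·log Q = +2.56 − (0.0592/3)(−4.695) = +2.65 V.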